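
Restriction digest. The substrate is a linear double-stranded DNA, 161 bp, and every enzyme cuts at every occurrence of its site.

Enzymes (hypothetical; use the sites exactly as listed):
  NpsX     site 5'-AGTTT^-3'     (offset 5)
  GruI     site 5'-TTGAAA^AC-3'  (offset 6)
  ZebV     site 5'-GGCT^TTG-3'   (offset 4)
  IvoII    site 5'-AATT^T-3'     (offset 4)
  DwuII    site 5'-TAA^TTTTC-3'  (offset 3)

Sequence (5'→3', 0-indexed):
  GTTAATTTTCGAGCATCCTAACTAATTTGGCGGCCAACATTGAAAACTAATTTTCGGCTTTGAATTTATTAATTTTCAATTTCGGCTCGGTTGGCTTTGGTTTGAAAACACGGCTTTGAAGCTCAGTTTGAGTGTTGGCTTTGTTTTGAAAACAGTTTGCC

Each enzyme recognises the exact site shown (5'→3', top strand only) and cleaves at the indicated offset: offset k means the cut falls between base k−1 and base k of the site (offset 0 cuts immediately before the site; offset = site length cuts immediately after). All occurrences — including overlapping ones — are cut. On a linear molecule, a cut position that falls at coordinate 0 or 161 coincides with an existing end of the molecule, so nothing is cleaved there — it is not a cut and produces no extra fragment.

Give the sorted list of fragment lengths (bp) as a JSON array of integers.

Site scan:
  NpsX (AGTTT, off=5): starts [124, 153] → cuts [129, 158]
  GruI (TTGAAAAC, off=6): starts [39, 101, 145] → cuts [45, 107, 151]
  ZebV (GGCTTTG, off=4): starts [55, 92, 111, 136] → cuts [59, 96, 115, 140]
  IvoII (AATTT, off=4): starts [3, 23, 48, 62, 70, 77] → cuts [7, 27, 52, 66, 74, 81]
  DwuII (TAATTTTC, off=3): starts [2, 47, 69] → cuts [5, 50, 72]

All cut coordinates (distinct, sorted): [5, 7, 27, 45, 50, 52, 59, 66, 72, 74, 81, 96, 107, 115, 129, 140, 151, 158]

Fragment lengths:
  [0,5): 5 bp
  [5,7): 2 bp
  [7,27): 20 bp
  [27,45): 18 bp
  [45,50): 5 bp
  [50,52): 2 bp
  [52,59): 7 bp
  [59,66): 7 bp
  [66,72): 6 bp
  [72,74): 2 bp
  [74,81): 7 bp
  [81,96): 15 bp
  [96,107): 11 bp
  [107,115): 8 bp
  [115,129): 14 bp
  [129,140): 11 bp
  [140,151): 11 bp
  [151,158): 7 bp
  [158,161): 3 bp

[2,2,2,3,5,5,6,7,7,7,7,8,11,11,11,14,15,18,20]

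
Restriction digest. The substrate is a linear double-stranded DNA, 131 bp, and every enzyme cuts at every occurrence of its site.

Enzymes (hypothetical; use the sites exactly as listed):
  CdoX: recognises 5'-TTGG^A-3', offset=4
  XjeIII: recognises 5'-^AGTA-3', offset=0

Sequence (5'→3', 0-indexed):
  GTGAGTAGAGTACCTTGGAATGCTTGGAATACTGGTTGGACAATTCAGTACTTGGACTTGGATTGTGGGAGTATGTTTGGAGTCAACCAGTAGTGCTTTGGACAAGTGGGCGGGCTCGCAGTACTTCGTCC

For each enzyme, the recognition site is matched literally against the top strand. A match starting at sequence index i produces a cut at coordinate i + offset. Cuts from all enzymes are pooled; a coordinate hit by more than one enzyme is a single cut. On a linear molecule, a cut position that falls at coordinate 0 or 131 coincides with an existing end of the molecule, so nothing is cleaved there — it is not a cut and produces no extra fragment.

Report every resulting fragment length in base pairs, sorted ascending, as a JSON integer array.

Site scan:
  CdoX (TTGGA, off=4): starts [14, 23, 35, 51, 57, 76, 97] → cuts [18, 27, 39, 55, 61, 80, 101]
  XjeIII (AGTA, off=0): starts [3, 8, 46, 69, 88, 119] → cuts [3, 8, 46, 69, 88, 119]

All cut coordinates (distinct, sorted): [3, 8, 18, 27, 39, 46, 55, 61, 69, 80, 88, 101, 119]

Fragment lengths:
  [0,3): 3 bp
  [3,8): 5 bp
  [8,18): 10 bp
  [18,27): 9 bp
  [27,39): 12 bp
  [39,46): 7 bp
  [46,55): 9 bp
  [55,61): 6 bp
  [61,69): 8 bp
  [69,80): 11 bp
  [80,88): 8 bp
  [88,101): 13 bp
  [101,119): 18 bp
  [119,131): 12 bp

[3,5,6,7,8,8,9,9,10,11,12,12,13,18]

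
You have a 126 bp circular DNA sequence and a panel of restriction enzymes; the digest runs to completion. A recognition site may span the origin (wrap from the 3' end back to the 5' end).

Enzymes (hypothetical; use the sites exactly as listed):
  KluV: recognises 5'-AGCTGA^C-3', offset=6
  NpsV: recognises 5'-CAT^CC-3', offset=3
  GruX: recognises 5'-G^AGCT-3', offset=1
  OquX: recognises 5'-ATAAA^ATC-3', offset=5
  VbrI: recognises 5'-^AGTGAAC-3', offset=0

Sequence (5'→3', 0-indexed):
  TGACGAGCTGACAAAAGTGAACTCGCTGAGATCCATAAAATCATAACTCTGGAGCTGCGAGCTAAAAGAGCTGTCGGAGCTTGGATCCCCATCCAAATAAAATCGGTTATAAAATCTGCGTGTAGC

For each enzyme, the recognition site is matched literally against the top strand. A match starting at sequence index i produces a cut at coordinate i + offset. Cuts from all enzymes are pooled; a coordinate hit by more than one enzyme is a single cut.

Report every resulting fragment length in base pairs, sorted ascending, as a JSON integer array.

[2,4,6,7,9,9,9,12,13,15,16,24]

Site scan:
  KluV (AGCTGAC, off=6): starts [5, 123] → cuts [3, 11]
  NpsV (CATCC, off=3): starts [89] → cuts [92]
  GruX (GAGCT, off=1): starts [4, 51, 58, 67, 76] → cuts [5, 52, 59, 68, 77]
  OquX (ATAAAATC, off=5): starts [34, 96, 108] → cuts [39, 101, 113]
  VbrI (AGTGAAC, off=0): starts [15] → cuts [15]

All cut coordinates (distinct, sorted): [3, 5, 11, 15, 39, 52, 59, 68, 77, 92, 101, 113]

Fragment lengths:
  3→5: 2 bp
  5→11: 6 bp
  11→15: 4 bp
  15→39: 24 bp
  39→52: 13 bp
  52→59: 7 bp
  59→68: 9 bp
  68→77: 9 bp
  77→92: 15 bp
  92→101: 9 bp
  101→113: 12 bp
  113→3 (wrap): 126-113+3 = 16 bp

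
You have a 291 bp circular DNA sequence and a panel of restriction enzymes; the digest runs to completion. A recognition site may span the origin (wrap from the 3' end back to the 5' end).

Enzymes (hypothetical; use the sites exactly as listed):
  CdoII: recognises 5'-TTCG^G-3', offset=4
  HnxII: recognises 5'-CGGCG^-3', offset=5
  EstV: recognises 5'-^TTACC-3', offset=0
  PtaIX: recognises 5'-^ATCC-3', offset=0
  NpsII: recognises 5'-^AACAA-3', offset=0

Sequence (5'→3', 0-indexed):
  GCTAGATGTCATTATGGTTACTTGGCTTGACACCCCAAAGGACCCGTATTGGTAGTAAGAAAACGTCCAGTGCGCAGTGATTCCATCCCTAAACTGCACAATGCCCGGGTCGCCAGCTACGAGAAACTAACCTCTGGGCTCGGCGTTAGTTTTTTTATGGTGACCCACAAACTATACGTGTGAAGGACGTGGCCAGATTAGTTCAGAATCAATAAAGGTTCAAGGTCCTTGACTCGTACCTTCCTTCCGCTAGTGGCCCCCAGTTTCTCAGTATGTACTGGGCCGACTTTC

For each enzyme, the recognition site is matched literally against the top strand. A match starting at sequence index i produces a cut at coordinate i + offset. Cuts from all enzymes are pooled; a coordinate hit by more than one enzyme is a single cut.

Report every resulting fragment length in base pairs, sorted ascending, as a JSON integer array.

Per-enzyme occurrences:
  CdoII (TTCGG, off=4): no sites
  HnxII (CGGCG, off=5): starts [140] → cuts [145]
  EstV (TTACC, off=0): no sites
  PtaIX (ATCC, off=0): starts [84] → cuts [84]
  NpsII (AACAA, off=0): no sites

All cut coordinates (distinct, sorted): [84, 145]

Fragments:
  84→145: 61 bp
  145→84 (wrap): 291-145+84 = 230 bp

[61,230]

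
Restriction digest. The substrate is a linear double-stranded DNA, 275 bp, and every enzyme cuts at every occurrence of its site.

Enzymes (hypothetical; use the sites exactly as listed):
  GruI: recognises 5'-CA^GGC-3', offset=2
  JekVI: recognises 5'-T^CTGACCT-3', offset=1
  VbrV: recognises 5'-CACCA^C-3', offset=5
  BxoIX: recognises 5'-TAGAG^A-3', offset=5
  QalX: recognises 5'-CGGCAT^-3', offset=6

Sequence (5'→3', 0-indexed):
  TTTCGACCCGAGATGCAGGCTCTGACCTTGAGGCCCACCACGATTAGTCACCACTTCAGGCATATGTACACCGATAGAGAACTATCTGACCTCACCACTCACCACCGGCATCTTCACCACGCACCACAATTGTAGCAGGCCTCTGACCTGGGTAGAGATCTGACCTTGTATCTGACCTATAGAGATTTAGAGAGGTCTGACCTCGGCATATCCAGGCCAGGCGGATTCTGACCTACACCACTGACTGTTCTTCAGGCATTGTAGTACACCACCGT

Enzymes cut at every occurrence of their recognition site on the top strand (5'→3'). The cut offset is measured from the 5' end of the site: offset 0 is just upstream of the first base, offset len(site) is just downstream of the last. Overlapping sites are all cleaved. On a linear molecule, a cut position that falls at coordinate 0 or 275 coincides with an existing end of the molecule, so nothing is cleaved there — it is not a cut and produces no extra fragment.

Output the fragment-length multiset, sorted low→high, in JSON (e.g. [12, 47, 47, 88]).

[2,4,4,4,5,5,5,5,6,7,7,7,8,8,8,11,12,12,13,13,13,13,14,15,17,17,19,21]

Site scan:
  GruI (CAGGC, off=2): starts [15, 56, 135, 212, 217, 252] → cuts [17, 58, 137, 214, 219, 254]
  JekVI (TCTGACCT, off=1): starts [20, 84, 141, 158, 170, 195, 226] → cuts [21, 85, 142, 159, 171, 196, 227]
  VbrV (CACCAC, off=5): starts [35, 48, 92, 99, 114, 121, 235, 266] → cuts [40, 53, 97, 104, 119, 126, 240, 271]
  BxoIX (TAGAGA, off=5): starts [74, 152, 179, 187] → cuts [79, 157, 184, 192]
  QalX (CGGCAT, off=6): starts [105, 203] → cuts [111, 209]

All cut coordinates (distinct, sorted): [17, 21, 40, 53, 58, 79, 85, 97, 104, 111, 119, 126, 137, 142, 157, 159, 171, 184, 192, 196, 209, 214, 219, 227, 240, 254, 271]

Fragments:
  [0,17): 17 bp
  [17,21): 4 bp
  [21,40): 19 bp
  [40,53): 13 bp
  [53,58): 5 bp
  [58,79): 21 bp
  [79,85): 6 bp
  [85,97): 12 bp
  [97,104): 7 bp
  [104,111): 7 bp
  [111,119): 8 bp
  [119,126): 7 bp
  [126,137): 11 bp
  [137,142): 5 bp
  [142,157): 15 bp
  [157,159): 2 bp
  [159,171): 12 bp
  [171,184): 13 bp
  [184,192): 8 bp
  [192,196): 4 bp
  [196,209): 13 bp
  [209,214): 5 bp
  [214,219): 5 bp
  [219,227): 8 bp
  [227,240): 13 bp
  [240,254): 14 bp
  [254,271): 17 bp
  [271,275): 4 bp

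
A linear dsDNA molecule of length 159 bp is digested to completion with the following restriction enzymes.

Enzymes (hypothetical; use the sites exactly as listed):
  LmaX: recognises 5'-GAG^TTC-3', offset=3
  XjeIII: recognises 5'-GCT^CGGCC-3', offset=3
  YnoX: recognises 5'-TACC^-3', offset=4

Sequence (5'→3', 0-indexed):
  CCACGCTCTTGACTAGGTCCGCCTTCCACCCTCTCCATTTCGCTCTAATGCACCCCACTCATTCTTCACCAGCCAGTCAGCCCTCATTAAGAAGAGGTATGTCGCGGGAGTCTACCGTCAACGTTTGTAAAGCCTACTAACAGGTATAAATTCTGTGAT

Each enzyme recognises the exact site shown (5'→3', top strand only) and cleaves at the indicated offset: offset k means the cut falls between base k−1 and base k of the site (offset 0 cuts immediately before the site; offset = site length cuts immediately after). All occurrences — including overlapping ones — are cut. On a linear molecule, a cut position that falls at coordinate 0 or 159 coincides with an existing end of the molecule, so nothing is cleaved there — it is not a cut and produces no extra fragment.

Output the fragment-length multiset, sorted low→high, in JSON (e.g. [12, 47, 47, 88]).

Per-enzyme occurrences:
  LmaX (GAGTTC, off=3): no sites
  XjeIII (GCTCGGCC, off=3): no sites
  YnoX (TACC, off=4): starts [112] → cuts [116]

All cut coordinates (distinct, sorted): [116]

Fragments:
  [0,116): 116 bp
  [116,159): 43 bp

[43,116]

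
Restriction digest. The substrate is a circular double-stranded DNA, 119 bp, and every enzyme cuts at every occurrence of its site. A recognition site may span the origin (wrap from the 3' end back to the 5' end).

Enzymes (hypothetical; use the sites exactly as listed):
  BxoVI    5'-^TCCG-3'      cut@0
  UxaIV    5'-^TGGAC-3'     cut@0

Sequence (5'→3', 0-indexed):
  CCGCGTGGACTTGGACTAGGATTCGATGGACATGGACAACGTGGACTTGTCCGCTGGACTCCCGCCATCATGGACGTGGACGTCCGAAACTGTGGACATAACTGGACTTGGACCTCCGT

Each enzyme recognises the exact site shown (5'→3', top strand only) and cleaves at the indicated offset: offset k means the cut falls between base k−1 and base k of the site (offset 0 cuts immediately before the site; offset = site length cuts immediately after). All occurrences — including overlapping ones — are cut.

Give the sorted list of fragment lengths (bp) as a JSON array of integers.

Site scan:
  BxoVI TCCG/0: at [49, 82, 114, 118] ⇒ [49, 82, 114, 118]
  UxaIV TGGAC/0: at [5, 11, 26, 32, 41, 54, 70, 76, 92, 102, 108] ⇒ [5, 11, 26, 32, 41, 54, 70, 76, 92, 102, 108]

All cut coordinates (distinct, sorted): [5, 11, 26, 32, 41, 49, 54, 70, 76, 82, 92, 102, 108, 114, 118]

Fragments:
  5→11: 6 bp
  11→26: 15 bp
  26→32: 6 bp
  32→41: 9 bp
  41→49: 8 bp
  49→54: 5 bp
  54→70: 16 bp
  70→76: 6 bp
  76→82: 6 bp
  82→92: 10 bp
  92→102: 10 bp
  102→108: 6 bp
  108→114: 6 bp
  114→118: 4 bp
  118→5 (wrap): 119-118+5 = 6 bp

[4,5,6,6,6,6,6,6,6,8,9,10,10,15,16]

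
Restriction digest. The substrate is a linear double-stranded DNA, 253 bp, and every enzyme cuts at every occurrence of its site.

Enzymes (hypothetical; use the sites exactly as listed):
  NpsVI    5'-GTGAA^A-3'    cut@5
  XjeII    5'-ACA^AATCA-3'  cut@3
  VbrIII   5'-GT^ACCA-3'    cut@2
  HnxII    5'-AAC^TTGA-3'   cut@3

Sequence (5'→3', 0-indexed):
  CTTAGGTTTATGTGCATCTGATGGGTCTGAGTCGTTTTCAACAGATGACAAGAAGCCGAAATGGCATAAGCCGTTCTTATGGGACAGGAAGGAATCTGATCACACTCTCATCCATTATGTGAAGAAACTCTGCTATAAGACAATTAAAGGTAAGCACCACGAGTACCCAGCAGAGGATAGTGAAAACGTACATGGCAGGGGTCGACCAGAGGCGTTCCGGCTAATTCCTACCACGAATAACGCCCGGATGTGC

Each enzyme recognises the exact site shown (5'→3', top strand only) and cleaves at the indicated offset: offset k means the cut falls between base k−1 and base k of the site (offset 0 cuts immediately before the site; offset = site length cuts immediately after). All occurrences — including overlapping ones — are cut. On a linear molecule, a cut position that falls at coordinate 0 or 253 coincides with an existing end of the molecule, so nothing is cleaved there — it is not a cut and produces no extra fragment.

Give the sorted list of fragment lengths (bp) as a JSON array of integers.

[69,184]

Site scan:
  NpsVI GTGAAA/5: at [179] ⇒ [184]
  XjeII (ACAAATCA, off=3): no sites
  VbrIII (GTACCA, off=2): no sites
  HnxII (AACTTGA, off=3): no sites

All cut coordinates (distinct, sorted): [184]

Fragment lengths:
  [0,184): 184 bp
  [184,253): 69 bp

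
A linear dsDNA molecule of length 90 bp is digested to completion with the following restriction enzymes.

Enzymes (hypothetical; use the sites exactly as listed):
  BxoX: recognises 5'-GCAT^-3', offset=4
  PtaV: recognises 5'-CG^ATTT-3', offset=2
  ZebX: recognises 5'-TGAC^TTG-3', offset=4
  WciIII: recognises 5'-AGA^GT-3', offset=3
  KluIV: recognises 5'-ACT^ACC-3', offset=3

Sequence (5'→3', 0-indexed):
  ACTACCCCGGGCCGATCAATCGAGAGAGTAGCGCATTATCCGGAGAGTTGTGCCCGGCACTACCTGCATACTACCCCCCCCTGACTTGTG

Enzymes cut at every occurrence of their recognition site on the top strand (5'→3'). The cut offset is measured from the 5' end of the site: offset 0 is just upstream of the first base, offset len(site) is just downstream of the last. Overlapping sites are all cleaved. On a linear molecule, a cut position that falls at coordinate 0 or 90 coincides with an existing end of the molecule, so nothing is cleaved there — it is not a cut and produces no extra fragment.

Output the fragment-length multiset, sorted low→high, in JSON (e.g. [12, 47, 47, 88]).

Scan for sites:
  BxoX (GCAT, off=4): starts [32, 65] → cuts [36, 69]
  PtaV (CGATTT, off=2): no sites
  ZebX (TGACTTG, off=4): starts [81] → cuts [85]
  WciIII (AGAGT, off=3): starts [24, 43] → cuts [27, 46]
  KluIV (ACTACC, off=3): starts [0, 58, 69] → cuts [3, 61, 72]

All cut coordinates (distinct, sorted): [3, 27, 36, 46, 61, 69, 72, 85]

Fragment lengths:
  [0,3): 3 bp
  [3,27): 24 bp
  [27,36): 9 bp
  [36,46): 10 bp
  [46,61): 15 bp
  [61,69): 8 bp
  [69,72): 3 bp
  [72,85): 13 bp
  [85,90): 5 bp

[3,3,5,8,9,10,13,15,24]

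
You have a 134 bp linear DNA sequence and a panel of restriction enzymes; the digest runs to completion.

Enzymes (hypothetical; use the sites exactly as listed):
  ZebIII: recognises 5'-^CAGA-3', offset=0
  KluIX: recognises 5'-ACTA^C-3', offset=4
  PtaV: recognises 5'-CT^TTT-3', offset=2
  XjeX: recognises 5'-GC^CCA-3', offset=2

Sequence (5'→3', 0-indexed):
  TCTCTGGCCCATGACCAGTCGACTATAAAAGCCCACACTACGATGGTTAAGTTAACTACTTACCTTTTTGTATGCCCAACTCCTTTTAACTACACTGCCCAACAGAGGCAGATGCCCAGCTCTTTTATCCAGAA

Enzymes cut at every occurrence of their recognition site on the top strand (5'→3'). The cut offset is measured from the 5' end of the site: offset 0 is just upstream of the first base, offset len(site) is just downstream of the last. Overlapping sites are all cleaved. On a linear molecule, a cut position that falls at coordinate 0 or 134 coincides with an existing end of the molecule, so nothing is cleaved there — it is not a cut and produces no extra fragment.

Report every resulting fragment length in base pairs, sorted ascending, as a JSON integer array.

Per-enzyme occurrences:
  ZebIII (CAGA, off=0): starts [102, 108, 129] → cuts [102, 108, 129]
  KluIX (ACTAC, off=4): starts [36, 54, 88] → cuts [40, 58, 92]
  PtaV (CTTTT, off=2): starts [63, 82, 121] → cuts [65, 84, 123]
  XjeX (GCCCA, off=2): starts [6, 30, 73, 96, 113] → cuts [8, 32, 75, 98, 115]

Pooled cuts: [8, 32, 40, 58, 65, 75, 84, 92, 98, 102, 108, 115, 123, 129]

Fragments:
  [0,8): 8 bp
  [8,32): 24 bp
  [32,40): 8 bp
  [40,58): 18 bp
  [58,65): 7 bp
  [65,75): 10 bp
  [75,84): 9 bp
  [84,92): 8 bp
  [92,98): 6 bp
  [98,102): 4 bp
  [102,108): 6 bp
  [108,115): 7 bp
  [115,123): 8 bp
  [123,129): 6 bp
  [129,134): 5 bp

[4,5,6,6,6,7,7,8,8,8,8,9,10,18,24]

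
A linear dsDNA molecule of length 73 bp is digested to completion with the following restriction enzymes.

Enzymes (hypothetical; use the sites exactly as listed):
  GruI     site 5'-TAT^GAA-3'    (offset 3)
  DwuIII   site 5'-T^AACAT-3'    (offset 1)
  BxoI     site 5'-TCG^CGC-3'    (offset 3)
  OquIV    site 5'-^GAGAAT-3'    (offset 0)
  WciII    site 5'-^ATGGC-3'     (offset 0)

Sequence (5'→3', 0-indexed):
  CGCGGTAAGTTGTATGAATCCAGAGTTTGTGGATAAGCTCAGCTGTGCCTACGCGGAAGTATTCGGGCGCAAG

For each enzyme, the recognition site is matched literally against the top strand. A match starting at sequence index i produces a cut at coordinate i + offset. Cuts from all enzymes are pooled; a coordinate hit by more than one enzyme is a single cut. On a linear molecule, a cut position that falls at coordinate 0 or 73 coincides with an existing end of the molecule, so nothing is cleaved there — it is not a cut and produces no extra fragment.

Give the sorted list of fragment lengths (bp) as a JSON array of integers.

[15,58]

Scan for sites:
  GruI TATGAA/3: at [12] ⇒ [15]
  DwuIII (TAACAT, off=1): no sites
  BxoI (TCGCGC, off=3): no sites
  OquIV (GAGAAT, off=0): no sites
  WciII (ATGGC, off=0): no sites

Pooled cuts: [15]

Fragments:
  [0,15): 15 bp
  [15,73): 58 bp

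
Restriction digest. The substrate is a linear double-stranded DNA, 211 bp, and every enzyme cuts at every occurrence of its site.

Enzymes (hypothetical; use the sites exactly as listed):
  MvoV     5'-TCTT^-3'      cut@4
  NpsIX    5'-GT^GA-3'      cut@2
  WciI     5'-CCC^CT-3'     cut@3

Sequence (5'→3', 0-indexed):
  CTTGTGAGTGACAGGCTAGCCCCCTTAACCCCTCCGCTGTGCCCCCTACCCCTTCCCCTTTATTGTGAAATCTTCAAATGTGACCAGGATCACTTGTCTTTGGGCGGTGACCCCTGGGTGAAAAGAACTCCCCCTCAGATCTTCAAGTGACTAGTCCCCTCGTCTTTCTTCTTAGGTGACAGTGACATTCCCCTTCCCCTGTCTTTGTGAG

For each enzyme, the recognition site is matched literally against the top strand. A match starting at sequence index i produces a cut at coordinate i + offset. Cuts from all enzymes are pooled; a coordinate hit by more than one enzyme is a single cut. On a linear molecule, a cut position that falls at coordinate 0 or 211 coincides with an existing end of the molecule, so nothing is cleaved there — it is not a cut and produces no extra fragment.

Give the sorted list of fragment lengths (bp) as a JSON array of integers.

[3,3,3,4,4,4,5,5,5,6,6,6,6,6,7,7,8,8,8,8,9,9,10,10,14,14,14,19]

Per-enzyme occurrences:
  MvoV (TCTT, off=4): starts [70, 96, 139, 162, 166, 169, 201] → cuts [74, 100, 143, 166, 170, 173, 205]
  NpsIX (GTGA, off=2): starts [3, 7, 64, 79, 106, 117, 146, 175, 181, 206] → cuts [5, 9, 66, 81, 108, 119, 148, 177, 183, 208]
  WciI (CCCCT, off=3): starts [20, 28, 42, 48, 54, 110, 130, 155, 189, 195] → cuts [23, 31, 45, 51, 57, 113, 133, 158, 192, 198]

Pooled cuts: [5, 9, 23, 31, 45, 51, 57, 66, 74, 81, 100, 108, 113, 119, 133, 143, 148, 158, 166, 170, 173, 177, 183, 192, 198, 205, 208]

Fragment lengths:
  [0,5): 5 bp
  [5,9): 4 bp
  [9,23): 14 bp
  [23,31): 8 bp
  [31,45): 14 bp
  [45,51): 6 bp
  [51,57): 6 bp
  [57,66): 9 bp
  [66,74): 8 bp
  [74,81): 7 bp
  [81,100): 19 bp
  [100,108): 8 bp
  [108,113): 5 bp
  [113,119): 6 bp
  [119,133): 14 bp
  [133,143): 10 bp
  [143,148): 5 bp
  [148,158): 10 bp
  [158,166): 8 bp
  [166,170): 4 bp
  [170,173): 3 bp
  [173,177): 4 bp
  [177,183): 6 bp
  [183,192): 9 bp
  [192,198): 6 bp
  [198,205): 7 bp
  [205,208): 3 bp
  [208,211): 3 bp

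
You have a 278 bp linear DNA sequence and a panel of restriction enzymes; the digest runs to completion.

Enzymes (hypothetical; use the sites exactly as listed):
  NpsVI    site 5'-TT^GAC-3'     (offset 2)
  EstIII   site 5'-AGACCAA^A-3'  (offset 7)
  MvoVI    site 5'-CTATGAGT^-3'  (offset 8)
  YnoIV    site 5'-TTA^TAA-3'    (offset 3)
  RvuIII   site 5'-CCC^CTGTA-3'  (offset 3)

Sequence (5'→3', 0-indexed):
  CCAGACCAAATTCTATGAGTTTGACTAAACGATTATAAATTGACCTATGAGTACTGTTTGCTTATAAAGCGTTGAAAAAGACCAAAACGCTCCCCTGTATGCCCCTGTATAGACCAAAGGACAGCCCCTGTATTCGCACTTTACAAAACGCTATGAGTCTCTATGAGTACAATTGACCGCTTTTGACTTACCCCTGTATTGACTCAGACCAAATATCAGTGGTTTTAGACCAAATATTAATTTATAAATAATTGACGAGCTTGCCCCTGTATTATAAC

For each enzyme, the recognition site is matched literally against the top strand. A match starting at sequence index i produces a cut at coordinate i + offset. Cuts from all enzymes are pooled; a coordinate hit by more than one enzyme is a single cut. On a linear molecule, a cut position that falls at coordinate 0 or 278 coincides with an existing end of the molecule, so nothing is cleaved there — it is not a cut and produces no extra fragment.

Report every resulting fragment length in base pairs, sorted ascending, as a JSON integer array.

Scan for sites:
  NpsVI (TTGAC, off=2): starts [20, 39, 172, 182, 198, 251] → cuts [22, 41, 174, 184, 200, 253]
  EstIII (AGACCAAA, off=7): starts [2, 78, 110, 205, 226] → cuts [9, 85, 117, 212, 233]
  MvoVI (CTATGAGT, off=8): starts [12, 44, 150, 160] → cuts [20, 52, 158, 168]
  YnoIV (TTATAA, off=3): starts [32, 61, 241, 271] → cuts [35, 64, 244, 274]
  RvuIII (CCCCTGTA, off=3): starts [91, 101, 124, 190, 263] → cuts [94, 104, 127, 193, 266]

All cut coordinates (distinct, sorted): [9, 20, 22, 35, 41, 52, 64, 85, 94, 104, 117, 127, 158, 168, 174, 184, 193, 200, 212, 233, 244, 253, 266, 274]

Fragments:
  [0,9): 9 bp
  [9,20): 11 bp
  [20,22): 2 bp
  [22,35): 13 bp
  [35,41): 6 bp
  [41,52): 11 bp
  [52,64): 12 bp
  [64,85): 21 bp
  [85,94): 9 bp
  [94,104): 10 bp
  [104,117): 13 bp
  [117,127): 10 bp
  [127,158): 31 bp
  [158,168): 10 bp
  [168,174): 6 bp
  [174,184): 10 bp
  [184,193): 9 bp
  [193,200): 7 bp
  [200,212): 12 bp
  [212,233): 21 bp
  [233,244): 11 bp
  [244,253): 9 bp
  [253,266): 13 bp
  [266,274): 8 bp
  [274,278): 4 bp

[2,4,6,6,7,8,9,9,9,9,10,10,10,10,11,11,11,12,12,13,13,13,21,21,31]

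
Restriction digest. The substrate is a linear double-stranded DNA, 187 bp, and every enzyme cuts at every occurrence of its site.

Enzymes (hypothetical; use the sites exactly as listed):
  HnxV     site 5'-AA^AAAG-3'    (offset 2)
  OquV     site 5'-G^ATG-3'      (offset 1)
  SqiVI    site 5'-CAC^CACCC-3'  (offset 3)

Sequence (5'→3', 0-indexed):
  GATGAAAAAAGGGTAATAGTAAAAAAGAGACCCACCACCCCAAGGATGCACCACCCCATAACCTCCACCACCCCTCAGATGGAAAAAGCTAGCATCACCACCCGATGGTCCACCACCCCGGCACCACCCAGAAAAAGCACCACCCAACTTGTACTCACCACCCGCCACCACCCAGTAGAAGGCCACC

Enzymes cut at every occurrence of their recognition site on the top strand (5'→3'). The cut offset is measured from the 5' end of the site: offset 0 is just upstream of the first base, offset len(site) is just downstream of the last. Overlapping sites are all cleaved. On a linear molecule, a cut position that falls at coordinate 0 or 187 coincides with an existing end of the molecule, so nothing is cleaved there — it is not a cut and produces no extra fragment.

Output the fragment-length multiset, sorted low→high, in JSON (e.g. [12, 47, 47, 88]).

[1,6,6,6,6,7,9,9,10,10,10,11,12,14,16,17,18,19]

Scan for sites:
  HnxV AAAAAG/2: at [5, 21, 82, 131] ⇒ [7, 23, 84, 133]
  OquV GATG/1: at [0, 44, 77, 103] ⇒ [1, 45, 78, 104]
  SqiVI CACCACCC/3: at [32, 48, 65, 95, 110, 121, 137, 155, 165] ⇒ [35, 51, 68, 98, 113, 124, 140, 158, 168]

Pooled cuts: [1, 7, 23, 35, 45, 51, 68, 78, 84, 98, 104, 113, 124, 133, 140, 158, 168]

Fragment lengths:
  [0,1): 1 bp
  [1,7): 6 bp
  [7,23): 16 bp
  [23,35): 12 bp
  [35,45): 10 bp
  [45,51): 6 bp
  [51,68): 17 bp
  [68,78): 10 bp
  [78,84): 6 bp
  [84,98): 14 bp
  [98,104): 6 bp
  [104,113): 9 bp
  [113,124): 11 bp
  [124,133): 9 bp
  [133,140): 7 bp
  [140,158): 18 bp
  [158,168): 10 bp
  [168,187): 19 bp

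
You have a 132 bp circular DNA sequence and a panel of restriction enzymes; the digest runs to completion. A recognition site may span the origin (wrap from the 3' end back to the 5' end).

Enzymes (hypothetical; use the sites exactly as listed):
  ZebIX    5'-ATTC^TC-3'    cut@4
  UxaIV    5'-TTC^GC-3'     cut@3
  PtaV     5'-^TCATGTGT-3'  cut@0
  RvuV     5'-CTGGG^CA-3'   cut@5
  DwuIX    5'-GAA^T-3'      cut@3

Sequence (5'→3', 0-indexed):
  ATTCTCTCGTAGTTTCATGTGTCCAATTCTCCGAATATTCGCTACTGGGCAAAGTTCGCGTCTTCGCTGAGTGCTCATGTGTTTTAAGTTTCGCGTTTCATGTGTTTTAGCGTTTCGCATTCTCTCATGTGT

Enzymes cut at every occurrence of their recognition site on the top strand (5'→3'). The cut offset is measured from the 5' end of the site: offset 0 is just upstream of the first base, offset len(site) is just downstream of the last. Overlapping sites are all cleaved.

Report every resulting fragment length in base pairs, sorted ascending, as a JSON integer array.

[2,5,5,6,6,8,8,9,9,10,12,15,18,19]

Site scan:
  ZebIX (ATTCTC, off=4): starts [0, 25, 118] → cuts [4, 29, 122]
  UxaIV (TTCGC, off=3): starts [37, 54, 62, 89, 113] → cuts [40, 57, 65, 92, 116]
  PtaV (TCATGTGT, off=0): starts [14, 74, 97, 124] → cuts [14, 74, 97, 124]
  RvuV (CTGGGCA, off=5): starts [44] → cuts [49]
  DwuIX (GAAT, off=3): starts [32] → cuts [35]

Pooled cuts: [4, 14, 29, 35, 40, 49, 57, 65, 74, 92, 97, 116, 122, 124]

Fragments:
  4→14: 10 bp
  14→29: 15 bp
  29→35: 6 bp
  35→40: 5 bp
  40→49: 9 bp
  49→57: 8 bp
  57→65: 8 bp
  65→74: 9 bp
  74→92: 18 bp
  92→97: 5 bp
  97→116: 19 bp
  116→122: 6 bp
  122→124: 2 bp
  124→4 (wrap): 132-124+4 = 12 bp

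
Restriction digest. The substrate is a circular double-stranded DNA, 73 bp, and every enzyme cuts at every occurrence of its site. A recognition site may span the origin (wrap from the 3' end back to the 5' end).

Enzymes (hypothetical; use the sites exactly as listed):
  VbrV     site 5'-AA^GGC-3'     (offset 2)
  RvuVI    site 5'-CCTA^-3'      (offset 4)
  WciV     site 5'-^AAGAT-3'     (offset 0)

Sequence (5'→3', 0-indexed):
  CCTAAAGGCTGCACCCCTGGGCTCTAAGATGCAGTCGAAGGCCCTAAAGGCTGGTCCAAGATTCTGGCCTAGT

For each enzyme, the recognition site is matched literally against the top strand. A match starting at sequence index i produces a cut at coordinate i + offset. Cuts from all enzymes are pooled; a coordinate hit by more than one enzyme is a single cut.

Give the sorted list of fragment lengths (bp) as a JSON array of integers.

[2,2,6,7,9,14,14,19]

Per-enzyme occurrences:
  VbrV (AAGGC, off=2): starts [4, 37, 46] → cuts [6, 39, 48]
  RvuVI (CCTA, off=4): starts [0, 42, 67] → cuts [4, 46, 71]
  WciV (AAGAT, off=0): starts [25, 57] → cuts [25, 57]

All cut coordinates (distinct, sorted): [4, 6, 25, 39, 46, 48, 57, 71]

Fragments:
  4→6: 2 bp
  6→25: 19 bp
  25→39: 14 bp
  39→46: 7 bp
  46→48: 2 bp
  48→57: 9 bp
  57→71: 14 bp
  71→4 (wrap): 73-71+4 = 6 bp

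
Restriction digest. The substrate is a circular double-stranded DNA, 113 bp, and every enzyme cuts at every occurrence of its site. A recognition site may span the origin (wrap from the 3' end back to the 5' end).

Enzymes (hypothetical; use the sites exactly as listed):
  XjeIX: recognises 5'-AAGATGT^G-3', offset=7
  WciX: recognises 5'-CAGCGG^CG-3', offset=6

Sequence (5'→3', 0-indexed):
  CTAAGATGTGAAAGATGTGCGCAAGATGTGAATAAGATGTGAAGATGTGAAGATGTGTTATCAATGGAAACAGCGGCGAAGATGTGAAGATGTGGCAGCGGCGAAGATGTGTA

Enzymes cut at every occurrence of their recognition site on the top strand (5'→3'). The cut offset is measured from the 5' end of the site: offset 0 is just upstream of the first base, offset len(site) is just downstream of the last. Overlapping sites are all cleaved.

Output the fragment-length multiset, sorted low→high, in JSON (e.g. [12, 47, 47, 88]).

Site scan:
  XjeIX (AAGATGTG, off=7): starts [2, 11, 22, 33, 41, 49, 78, 86, 103] → cuts [9, 18, 29, 40, 48, 56, 85, 93, 110]
  WciX (CAGCGGCG, off=6): starts [70, 95] → cuts [76, 101]

All cut coordinates (distinct, sorted): [9, 18, 29, 40, 48, 56, 76, 85, 93, 101, 110]

Fragments:
  9→18: 9 bp
  18→29: 11 bp
  29→40: 11 bp
  40→48: 8 bp
  48→56: 8 bp
  56→76: 20 bp
  76→85: 9 bp
  85→93: 8 bp
  93→101: 8 bp
  101→110: 9 bp
  110→9 (wrap): 113-110+9 = 12 bp

[8,8,8,8,9,9,9,11,11,12,20]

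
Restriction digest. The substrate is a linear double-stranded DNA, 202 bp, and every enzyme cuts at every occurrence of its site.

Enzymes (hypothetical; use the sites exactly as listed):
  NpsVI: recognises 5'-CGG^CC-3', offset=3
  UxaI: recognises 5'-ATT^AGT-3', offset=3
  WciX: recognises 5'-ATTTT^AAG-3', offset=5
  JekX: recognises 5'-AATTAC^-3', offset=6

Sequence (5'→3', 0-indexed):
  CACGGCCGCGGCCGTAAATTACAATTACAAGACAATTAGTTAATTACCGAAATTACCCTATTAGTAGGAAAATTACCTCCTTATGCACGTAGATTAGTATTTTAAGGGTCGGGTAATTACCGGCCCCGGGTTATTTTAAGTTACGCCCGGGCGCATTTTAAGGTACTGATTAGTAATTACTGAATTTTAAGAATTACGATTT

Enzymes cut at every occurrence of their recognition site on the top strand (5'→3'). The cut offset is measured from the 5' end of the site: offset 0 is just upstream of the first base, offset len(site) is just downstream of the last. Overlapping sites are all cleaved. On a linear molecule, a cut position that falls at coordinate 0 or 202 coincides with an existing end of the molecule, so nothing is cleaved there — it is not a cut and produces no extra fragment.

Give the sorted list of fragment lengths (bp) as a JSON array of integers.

Per-enzyme occurrences:
  NpsVI (CGGCC, off=3): starts [2, 8, 120] → cuts [5, 11, 123]
  UxaI (ATTAGT, off=3): starts [34, 59, 92, 168] → cuts [37, 62, 95, 171]
  WciX (ATTTTAAG, off=5): starts [98, 132, 154, 183] → cuts [103, 137, 159, 188]
  JekX (AATTAC, off=6): starts [16, 22, 41, 50, 70, 114, 174, 191] → cuts [22, 28, 47, 56, 76, 120, 180, 197]

All cut coordinates (distinct, sorted): [5, 11, 22, 28, 37, 47, 56, 62, 76, 95, 103, 120, 123, 137, 159, 171, 180, 188, 197]

Fragment lengths:
  [0,5): 5 bp
  [5,11): 6 bp
  [11,22): 11 bp
  [22,28): 6 bp
  [28,37): 9 bp
  [37,47): 10 bp
  [47,56): 9 bp
  [56,62): 6 bp
  [62,76): 14 bp
  [76,95): 19 bp
  [95,103): 8 bp
  [103,120): 17 bp
  [120,123): 3 bp
  [123,137): 14 bp
  [137,159): 22 bp
  [159,171): 12 bp
  [171,180): 9 bp
  [180,188): 8 bp
  [188,197): 9 bp
  [197,202): 5 bp

[3,5,5,6,6,6,8,8,9,9,9,9,10,11,12,14,14,17,19,22]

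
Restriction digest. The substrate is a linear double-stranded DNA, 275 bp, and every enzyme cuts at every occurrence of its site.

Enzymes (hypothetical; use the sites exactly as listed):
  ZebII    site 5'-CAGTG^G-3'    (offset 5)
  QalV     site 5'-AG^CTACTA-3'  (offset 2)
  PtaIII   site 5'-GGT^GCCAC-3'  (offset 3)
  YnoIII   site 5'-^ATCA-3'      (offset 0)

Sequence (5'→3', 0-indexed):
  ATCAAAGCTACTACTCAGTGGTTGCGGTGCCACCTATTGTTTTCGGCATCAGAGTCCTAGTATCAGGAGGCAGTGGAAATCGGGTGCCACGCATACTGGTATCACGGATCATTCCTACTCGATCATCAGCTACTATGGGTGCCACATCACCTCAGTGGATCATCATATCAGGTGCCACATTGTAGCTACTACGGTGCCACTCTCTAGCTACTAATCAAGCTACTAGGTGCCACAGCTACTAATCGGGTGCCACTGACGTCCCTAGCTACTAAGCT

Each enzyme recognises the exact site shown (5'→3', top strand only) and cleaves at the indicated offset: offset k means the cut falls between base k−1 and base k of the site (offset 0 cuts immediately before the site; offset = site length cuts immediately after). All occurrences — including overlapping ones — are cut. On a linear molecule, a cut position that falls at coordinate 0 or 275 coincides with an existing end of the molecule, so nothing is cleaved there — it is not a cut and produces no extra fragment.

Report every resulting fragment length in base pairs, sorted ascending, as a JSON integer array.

[1,3,3,5,5,5,6,6,7,7,7,7,8,9,10,10,10,11,12,12,12,13,13,14,14,14,15,17,19]

Site scan:
  ZebII CAGTGG/5: at [15, 70, 152] ⇒ [20, 75, 157]
  QalV AGCTACTA/2: at [5, 127, 183, 205, 217, 233, 263] ⇒ [7, 129, 185, 207, 219, 235, 265]
  PtaIII GGTGCCAC/3: at [25, 82, 137, 170, 192, 225, 245] ⇒ [28, 85, 140, 173, 195, 228, 248]
  YnoIII ATCA/0: at [0, 47, 61, 100, 107, 121, 124, 145, 158, 161, 166, 213] ⇒ [47, 61, 100, 107, 121, 124, 145, 158, 161, 166, 213] (position 0 is a terminus of the linear molecule — no cut)

Pooled cuts: [7, 20, 28, 47, 61, 75, 85, 100, 107, 121, 124, 129, 140, 145, 157, 158, 161, 166, 173, 185, 195, 207, 213, 219, 228, 235, 248, 265]

Fragments:
  [0,7): 7 bp
  [7,20): 13 bp
  [20,28): 8 bp
  [28,47): 19 bp
  [47,61): 14 bp
  [61,75): 14 bp
  [75,85): 10 bp
  [85,100): 15 bp
  [100,107): 7 bp
  [107,121): 14 bp
  [121,124): 3 bp
  [124,129): 5 bp
  [129,140): 11 bp
  [140,145): 5 bp
  [145,157): 12 bp
  [157,158): 1 bp
  [158,161): 3 bp
  [161,166): 5 bp
  [166,173): 7 bp
  [173,185): 12 bp
  [185,195): 10 bp
  [195,207): 12 bp
  [207,213): 6 bp
  [213,219): 6 bp
  [219,228): 9 bp
  [228,235): 7 bp
  [235,248): 13 bp
  [248,265): 17 bp
  [265,275): 10 bp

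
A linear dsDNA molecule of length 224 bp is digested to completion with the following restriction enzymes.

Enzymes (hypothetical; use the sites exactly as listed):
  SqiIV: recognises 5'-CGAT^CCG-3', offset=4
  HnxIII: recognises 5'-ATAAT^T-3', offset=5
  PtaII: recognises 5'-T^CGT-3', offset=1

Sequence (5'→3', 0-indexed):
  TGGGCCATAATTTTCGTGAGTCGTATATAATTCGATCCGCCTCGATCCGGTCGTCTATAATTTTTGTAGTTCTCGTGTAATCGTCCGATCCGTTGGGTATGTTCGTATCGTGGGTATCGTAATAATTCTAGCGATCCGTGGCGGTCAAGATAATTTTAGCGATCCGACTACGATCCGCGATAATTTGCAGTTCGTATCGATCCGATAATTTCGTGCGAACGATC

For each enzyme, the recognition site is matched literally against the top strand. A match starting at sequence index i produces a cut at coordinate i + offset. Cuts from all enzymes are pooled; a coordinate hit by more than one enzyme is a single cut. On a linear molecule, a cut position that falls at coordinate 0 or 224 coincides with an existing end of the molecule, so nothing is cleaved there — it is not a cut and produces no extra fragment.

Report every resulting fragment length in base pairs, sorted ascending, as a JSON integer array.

Scan for sites:
  SqiIV (CGATCCG, off=4): starts [32, 42, 85, 131, 159, 170, 197] → cuts [36, 46, 89, 135, 163, 174, 201]
  HnxIII (ATAATT, off=5): starts [6, 26, 56, 121, 149, 179, 204] → cuts [11, 31, 61, 126, 154, 184, 209]
  PtaII (TCGT, off=1): starts [13, 20, 50, 72, 80, 102, 107, 116, 191, 210] → cuts [14, 21, 51, 73, 81, 103, 108, 117, 192, 211]

All cut coordinates (distinct, sorted): [11, 14, 21, 31, 36, 46, 51, 61, 73, 81, 89, 103, 108, 117, 126, 135, 154, 163, 174, 184, 192, 201, 209, 211]

Fragment lengths:
  [0,11): 11 bp
  [11,14): 3 bp
  [14,21): 7 bp
  [21,31): 10 bp
  [31,36): 5 bp
  [36,46): 10 bp
  [46,51): 5 bp
  [51,61): 10 bp
  [61,73): 12 bp
  [73,81): 8 bp
  [81,89): 8 bp
  [89,103): 14 bp
  [103,108): 5 bp
  [108,117): 9 bp
  [117,126): 9 bp
  [126,135): 9 bp
  [135,154): 19 bp
  [154,163): 9 bp
  [163,174): 11 bp
  [174,184): 10 bp
  [184,192): 8 bp
  [192,201): 9 bp
  [201,209): 8 bp
  [209,211): 2 bp
  [211,224): 13 bp

[2,3,5,5,5,7,8,8,8,8,9,9,9,9,9,10,10,10,10,11,11,12,13,14,19]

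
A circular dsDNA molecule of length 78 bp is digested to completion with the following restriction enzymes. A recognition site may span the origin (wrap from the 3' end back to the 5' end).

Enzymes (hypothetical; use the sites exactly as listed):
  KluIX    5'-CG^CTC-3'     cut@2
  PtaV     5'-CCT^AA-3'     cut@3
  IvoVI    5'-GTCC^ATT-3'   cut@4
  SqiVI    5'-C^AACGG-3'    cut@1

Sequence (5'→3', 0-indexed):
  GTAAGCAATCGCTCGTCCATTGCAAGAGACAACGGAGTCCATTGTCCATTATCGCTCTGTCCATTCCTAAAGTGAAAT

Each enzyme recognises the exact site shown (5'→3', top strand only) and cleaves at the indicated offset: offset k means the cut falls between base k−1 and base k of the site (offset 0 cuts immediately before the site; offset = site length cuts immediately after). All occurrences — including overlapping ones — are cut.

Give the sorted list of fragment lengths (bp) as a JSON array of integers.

Site scan:
  KluIX CGCTC/2: at [9, 52] ⇒ [11, 54]
  PtaV CCTAA/3: at [65] ⇒ [68]
  IvoVI GTCCATT/4: at [14, 36, 43, 58] ⇒ [18, 40, 47, 62]
  SqiVI CAACGG/1: at [29] ⇒ [30]

Pooled cuts: [11, 18, 30, 40, 47, 54, 62, 68]

Fragments:
  11→18: 7 bp
  18→30: 12 bp
  30→40: 10 bp
  40→47: 7 bp
  47→54: 7 bp
  54→62: 8 bp
  62→68: 6 bp
  68→11 (wrap): 78-68+11 = 21 bp

[6,7,7,7,8,10,12,21]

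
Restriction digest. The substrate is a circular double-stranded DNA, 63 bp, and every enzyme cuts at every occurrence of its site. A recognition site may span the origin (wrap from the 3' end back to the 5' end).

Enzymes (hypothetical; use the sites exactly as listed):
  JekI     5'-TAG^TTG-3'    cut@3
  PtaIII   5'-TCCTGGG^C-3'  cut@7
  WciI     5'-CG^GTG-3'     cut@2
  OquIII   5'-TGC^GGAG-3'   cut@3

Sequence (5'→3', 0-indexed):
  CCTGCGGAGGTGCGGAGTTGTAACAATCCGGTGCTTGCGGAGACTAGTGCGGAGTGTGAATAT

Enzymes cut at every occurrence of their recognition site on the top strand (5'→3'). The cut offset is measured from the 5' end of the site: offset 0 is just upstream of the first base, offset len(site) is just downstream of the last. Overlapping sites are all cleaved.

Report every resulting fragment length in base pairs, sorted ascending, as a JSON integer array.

[8,8,12,17,18]

Per-enzyme occurrences:
  JekI (TAGTTG, off=3): no sites
  PtaIII (TCCTGGGC, off=7): no sites
  WciI (CGGTG, off=2): starts [28] → cuts [30]
  OquIII (TGCGGAG, off=3): starts [2, 10, 35, 47] → cuts [5, 13, 38, 50]

All cut coordinates (distinct, sorted): [5, 13, 30, 38, 50]

Fragments:
  5→13: 8 bp
  13→30: 17 bp
  30→38: 8 bp
  38→50: 12 bp
  50→5 (wrap): 63-50+5 = 18 bp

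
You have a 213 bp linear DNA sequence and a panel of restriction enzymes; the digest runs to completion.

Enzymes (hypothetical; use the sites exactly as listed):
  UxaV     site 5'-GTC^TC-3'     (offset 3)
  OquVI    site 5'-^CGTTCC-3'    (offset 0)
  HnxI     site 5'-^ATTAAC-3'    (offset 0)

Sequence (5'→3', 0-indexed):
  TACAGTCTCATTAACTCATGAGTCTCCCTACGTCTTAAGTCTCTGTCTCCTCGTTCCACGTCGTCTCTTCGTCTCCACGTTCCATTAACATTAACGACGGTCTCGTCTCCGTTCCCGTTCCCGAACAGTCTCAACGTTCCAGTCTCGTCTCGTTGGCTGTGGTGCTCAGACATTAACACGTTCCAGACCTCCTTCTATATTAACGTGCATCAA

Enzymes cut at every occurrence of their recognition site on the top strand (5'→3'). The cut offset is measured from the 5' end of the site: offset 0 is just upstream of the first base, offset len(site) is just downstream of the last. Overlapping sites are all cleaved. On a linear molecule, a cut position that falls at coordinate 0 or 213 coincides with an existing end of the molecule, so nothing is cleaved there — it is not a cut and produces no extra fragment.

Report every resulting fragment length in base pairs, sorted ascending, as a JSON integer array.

[2,2,4,4,4,5,5,6,6,6,6,7,7,8,10,13,14,15,15,15,17,20,22]

Per-enzyme occurrences:
  UxaV GTCTC/3: at [4, 21, 38, 44, 62, 70, 99, 104, 127, 141, 146] ⇒ [7, 24, 41, 47, 65, 73, 102, 107, 130, 144, 149]
  OquVI CGTTCC/0: at [51, 77, 109, 115, 134, 178] ⇒ [51, 77, 109, 115, 134, 178]
  HnxI ATTAAC/0: at [9, 83, 89, 171, 198] ⇒ [9, 83, 89, 171, 198]

All cut coordinates (distinct, sorted): [7, 9, 24, 41, 47, 51, 65, 73, 77, 83, 89, 102, 107, 109, 115, 130, 134, 144, 149, 171, 178, 198]

Fragment lengths:
  [0,7): 7 bp
  [7,9): 2 bp
  [9,24): 15 bp
  [24,41): 17 bp
  [41,47): 6 bp
  [47,51): 4 bp
  [51,65): 14 bp
  [65,73): 8 bp
  [73,77): 4 bp
  [77,83): 6 bp
  [83,89): 6 bp
  [89,102): 13 bp
  [102,107): 5 bp
  [107,109): 2 bp
  [109,115): 6 bp
  [115,130): 15 bp
  [130,134): 4 bp
  [134,144): 10 bp
  [144,149): 5 bp
  [149,171): 22 bp
  [171,178): 7 bp
  [178,198): 20 bp
  [198,213): 15 bp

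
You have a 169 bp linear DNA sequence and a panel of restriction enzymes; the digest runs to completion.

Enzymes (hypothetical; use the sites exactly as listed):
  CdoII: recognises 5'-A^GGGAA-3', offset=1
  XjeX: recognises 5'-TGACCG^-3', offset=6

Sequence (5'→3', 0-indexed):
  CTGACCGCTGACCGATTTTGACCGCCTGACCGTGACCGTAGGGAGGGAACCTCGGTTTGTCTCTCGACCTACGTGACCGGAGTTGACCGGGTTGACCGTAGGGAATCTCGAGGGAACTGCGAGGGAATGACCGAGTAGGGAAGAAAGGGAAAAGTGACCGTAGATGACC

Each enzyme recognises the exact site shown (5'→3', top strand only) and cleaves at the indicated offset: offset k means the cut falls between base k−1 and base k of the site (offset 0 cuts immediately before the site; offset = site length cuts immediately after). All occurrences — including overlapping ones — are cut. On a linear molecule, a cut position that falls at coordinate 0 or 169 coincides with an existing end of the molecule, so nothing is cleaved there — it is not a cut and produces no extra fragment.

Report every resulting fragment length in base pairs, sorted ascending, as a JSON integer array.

Per-enzyme occurrences:
  CdoII AGGGAA/1: at [43, 99, 110, 121, 136, 145] ⇒ [44, 100, 111, 122, 137, 146]
  XjeX TGACCG/6: at [1, 8, 18, 26, 32, 73, 83, 92, 127, 154] ⇒ [7, 14, 24, 32, 38, 79, 89, 98, 133, 160]

All cut coordinates (distinct, sorted): [7, 14, 24, 32, 38, 44, 79, 89, 98, 100, 111, 122, 133, 137, 146, 160]

Fragment lengths:
  [0,7): 7 bp
  [7,14): 7 bp
  [14,24): 10 bp
  [24,32): 8 bp
  [32,38): 6 bp
  [38,44): 6 bp
  [44,79): 35 bp
  [79,89): 10 bp
  [89,98): 9 bp
  [98,100): 2 bp
  [100,111): 11 bp
  [111,122): 11 bp
  [122,133): 11 bp
  [133,137): 4 bp
  [137,146): 9 bp
  [146,160): 14 bp
  [160,169): 9 bp

[2,4,6,6,7,7,8,9,9,9,10,10,11,11,11,14,35]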